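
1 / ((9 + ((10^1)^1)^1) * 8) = 1 / 152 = 0.01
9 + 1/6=55/6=9.17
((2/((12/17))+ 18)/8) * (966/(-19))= -20125/152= -132.40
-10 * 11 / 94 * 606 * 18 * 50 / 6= -4999500 / 47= -106372.34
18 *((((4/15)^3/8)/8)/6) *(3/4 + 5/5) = 7/4500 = 0.00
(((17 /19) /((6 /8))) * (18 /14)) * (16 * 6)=19584 /133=147.25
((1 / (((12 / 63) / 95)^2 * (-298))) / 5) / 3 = -265335 / 4768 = -55.65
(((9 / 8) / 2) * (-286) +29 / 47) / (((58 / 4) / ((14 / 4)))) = -38.68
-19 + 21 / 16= -283 / 16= -17.69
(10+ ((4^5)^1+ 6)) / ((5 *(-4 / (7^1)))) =-364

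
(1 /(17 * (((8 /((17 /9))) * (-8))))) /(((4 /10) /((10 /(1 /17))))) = -425 /576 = -0.74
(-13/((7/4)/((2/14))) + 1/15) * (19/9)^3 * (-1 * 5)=5013929/107163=46.79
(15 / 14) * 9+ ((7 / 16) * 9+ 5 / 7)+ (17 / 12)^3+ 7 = 291971 / 12096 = 24.14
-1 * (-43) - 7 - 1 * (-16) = 52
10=10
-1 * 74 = -74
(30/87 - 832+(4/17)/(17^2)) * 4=-473966472/142477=-3326.62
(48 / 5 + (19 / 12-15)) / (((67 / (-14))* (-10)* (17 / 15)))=-1603 / 22780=-0.07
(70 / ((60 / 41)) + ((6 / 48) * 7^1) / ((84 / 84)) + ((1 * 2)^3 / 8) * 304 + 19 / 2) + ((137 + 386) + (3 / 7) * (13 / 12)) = 148793 / 168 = 885.67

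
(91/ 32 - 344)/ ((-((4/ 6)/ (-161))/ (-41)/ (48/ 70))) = 92652579/ 40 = 2316314.48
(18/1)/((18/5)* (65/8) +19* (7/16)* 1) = 0.48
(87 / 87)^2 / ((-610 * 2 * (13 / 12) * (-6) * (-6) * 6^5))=-1 / 369982080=-0.00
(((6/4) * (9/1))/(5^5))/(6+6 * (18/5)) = 9/57500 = 0.00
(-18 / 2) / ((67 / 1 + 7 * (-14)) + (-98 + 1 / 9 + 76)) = 81 / 476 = 0.17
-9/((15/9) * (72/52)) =-39/10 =-3.90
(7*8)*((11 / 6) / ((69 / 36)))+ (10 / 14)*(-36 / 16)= 33461 / 644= 51.96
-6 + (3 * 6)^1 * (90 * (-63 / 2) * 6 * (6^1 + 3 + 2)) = -3367986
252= 252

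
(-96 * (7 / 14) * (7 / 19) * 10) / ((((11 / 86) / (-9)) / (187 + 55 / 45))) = 44499840 / 19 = 2342096.84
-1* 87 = -87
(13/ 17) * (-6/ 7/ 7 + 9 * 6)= 34320/ 833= 41.20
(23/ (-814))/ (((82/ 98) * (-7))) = 161/ 33374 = 0.00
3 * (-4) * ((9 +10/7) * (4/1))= -3504/7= -500.57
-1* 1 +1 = 0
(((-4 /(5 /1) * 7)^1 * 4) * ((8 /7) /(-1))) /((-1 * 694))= -64 /1735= -0.04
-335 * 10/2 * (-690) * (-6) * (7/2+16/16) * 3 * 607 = -56824760250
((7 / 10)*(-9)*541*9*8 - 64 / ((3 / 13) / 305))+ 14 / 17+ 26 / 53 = -4459719604 / 13515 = -329982.95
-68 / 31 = -2.19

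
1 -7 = -6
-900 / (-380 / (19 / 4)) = 45 / 4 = 11.25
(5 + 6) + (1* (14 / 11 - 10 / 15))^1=383 / 33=11.61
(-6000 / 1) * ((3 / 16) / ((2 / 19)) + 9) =-129375 / 2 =-64687.50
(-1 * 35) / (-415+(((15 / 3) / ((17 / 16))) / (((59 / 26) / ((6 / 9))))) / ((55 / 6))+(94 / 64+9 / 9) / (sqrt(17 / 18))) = 316776848080 * sqrt(34) / 3575198249105853+100547891530240 / 1191732749701951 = 0.08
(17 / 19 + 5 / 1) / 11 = 112 / 209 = 0.54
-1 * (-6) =6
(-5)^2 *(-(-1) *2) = 50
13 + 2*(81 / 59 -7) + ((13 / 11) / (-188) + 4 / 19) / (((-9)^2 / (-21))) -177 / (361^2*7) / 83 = 140748448193695 / 83144895480108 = 1.69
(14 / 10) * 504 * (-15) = -10584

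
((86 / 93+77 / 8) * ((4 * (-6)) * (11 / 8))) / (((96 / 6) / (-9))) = 777051 / 3968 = 195.83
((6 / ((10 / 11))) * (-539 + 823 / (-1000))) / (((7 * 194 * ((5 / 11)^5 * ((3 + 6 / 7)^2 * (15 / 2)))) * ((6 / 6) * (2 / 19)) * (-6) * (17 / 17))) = 42397268900833 / 22097812500000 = 1.92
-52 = -52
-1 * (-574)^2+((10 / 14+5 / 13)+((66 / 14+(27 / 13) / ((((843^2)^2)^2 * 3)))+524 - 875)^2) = -1393636909871856173649249395038988228002033372690864055 / 6650265127544822111094439678130124816364456637001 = -209561.11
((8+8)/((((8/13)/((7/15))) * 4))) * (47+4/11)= 47411/330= 143.67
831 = 831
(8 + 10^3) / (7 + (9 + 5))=48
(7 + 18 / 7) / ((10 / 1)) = 67 / 70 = 0.96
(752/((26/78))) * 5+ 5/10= 22561/2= 11280.50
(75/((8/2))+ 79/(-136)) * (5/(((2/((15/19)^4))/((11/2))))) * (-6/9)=-2293396875/35447312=-64.70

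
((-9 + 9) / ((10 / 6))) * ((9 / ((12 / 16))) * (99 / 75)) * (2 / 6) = 0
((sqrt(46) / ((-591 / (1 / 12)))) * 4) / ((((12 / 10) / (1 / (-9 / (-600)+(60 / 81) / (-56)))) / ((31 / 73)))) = -108500 * sqrt(46) / 963527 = -0.76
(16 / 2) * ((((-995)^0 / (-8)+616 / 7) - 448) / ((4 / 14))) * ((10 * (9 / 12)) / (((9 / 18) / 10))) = -1512525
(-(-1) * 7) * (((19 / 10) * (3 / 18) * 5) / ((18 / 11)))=1463 / 216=6.77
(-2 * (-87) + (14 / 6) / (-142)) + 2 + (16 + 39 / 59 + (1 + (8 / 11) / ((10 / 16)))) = 269297041 / 1382370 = 194.81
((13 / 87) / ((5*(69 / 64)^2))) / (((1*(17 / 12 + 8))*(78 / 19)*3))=155648 / 702080865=0.00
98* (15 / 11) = 1470 / 11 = 133.64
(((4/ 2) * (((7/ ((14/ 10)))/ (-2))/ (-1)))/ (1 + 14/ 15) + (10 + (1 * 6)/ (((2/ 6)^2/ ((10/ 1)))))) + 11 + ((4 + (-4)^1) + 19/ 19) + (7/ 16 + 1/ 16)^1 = 32775/ 58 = 565.09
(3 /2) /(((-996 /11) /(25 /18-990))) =195745 /11952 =16.38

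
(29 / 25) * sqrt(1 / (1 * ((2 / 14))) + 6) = 29 * sqrt(13) / 25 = 4.18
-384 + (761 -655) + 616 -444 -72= -178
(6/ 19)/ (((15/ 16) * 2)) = 16/ 95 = 0.17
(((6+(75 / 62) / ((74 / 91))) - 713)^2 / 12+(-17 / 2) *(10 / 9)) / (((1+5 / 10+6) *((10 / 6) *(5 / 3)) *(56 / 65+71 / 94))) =19200817439181313 / 15596281573200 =1231.12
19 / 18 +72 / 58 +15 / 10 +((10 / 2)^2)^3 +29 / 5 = 20403149 / 1305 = 15634.60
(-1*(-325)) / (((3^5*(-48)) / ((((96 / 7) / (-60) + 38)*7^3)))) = -2105285 / 5832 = -360.99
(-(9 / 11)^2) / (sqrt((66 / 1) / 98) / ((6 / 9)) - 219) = 378 * sqrt(33) / 126378571+386316 / 126378571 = 0.00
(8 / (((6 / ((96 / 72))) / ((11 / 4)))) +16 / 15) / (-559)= -268 / 25155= -0.01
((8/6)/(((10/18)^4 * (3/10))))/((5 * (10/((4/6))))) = 1944/3125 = 0.62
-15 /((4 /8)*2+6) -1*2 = -29 /7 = -4.14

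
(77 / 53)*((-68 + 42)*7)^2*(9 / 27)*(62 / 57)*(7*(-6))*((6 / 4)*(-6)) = 6641626992 / 1007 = 6595458.78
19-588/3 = -177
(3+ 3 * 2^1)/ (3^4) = 1/ 9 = 0.11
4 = 4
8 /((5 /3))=24 /5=4.80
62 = 62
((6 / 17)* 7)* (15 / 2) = 315 / 17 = 18.53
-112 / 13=-8.62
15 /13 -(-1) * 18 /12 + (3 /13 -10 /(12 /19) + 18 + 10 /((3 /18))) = 2537 /39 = 65.05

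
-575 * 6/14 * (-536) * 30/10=2773800/7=396257.14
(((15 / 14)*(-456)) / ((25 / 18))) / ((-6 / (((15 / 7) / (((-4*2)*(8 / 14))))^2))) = 23085 / 1792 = 12.88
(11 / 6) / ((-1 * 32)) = -11 / 192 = -0.06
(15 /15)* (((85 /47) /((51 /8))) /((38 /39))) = 260 /893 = 0.29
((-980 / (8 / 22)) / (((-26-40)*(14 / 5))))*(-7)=-102.08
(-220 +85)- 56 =-191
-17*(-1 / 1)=17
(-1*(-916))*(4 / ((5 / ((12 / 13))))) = 43968 / 65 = 676.43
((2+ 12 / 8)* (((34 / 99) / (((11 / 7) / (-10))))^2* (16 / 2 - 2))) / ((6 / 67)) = 1328301800 / 1185921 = 1120.06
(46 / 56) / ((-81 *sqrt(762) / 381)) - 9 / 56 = -9 / 56 - 23 *sqrt(762) / 4536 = -0.30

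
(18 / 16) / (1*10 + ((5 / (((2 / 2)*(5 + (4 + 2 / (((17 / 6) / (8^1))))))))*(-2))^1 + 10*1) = 2241 / 38480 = 0.06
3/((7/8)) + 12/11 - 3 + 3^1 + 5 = 733/77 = 9.52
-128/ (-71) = 128/ 71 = 1.80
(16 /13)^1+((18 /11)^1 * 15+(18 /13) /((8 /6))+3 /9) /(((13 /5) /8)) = 451604 /5577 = 80.98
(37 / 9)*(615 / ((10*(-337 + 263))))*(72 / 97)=-246 / 97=-2.54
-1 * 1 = -1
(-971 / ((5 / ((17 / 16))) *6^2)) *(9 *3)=-49521 / 320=-154.75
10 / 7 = 1.43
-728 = -728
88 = 88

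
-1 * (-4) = 4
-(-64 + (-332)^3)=36594432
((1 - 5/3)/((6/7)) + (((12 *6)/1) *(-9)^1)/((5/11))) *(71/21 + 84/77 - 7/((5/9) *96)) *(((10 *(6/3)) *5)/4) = -10297456223/66528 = -154783.79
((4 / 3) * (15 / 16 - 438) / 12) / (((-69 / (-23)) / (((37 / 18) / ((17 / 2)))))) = -9583 / 2448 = -3.91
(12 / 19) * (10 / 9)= 40 / 57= 0.70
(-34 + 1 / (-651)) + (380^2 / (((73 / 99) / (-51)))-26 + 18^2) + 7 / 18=-2847693906719 / 285138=-9987072.60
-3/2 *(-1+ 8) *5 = -105/2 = -52.50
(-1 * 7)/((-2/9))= 63/2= 31.50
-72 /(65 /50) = -720 /13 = -55.38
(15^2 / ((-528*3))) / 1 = -25 / 176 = -0.14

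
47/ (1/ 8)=376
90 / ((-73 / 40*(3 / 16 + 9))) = -19200 / 3577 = -5.37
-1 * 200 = -200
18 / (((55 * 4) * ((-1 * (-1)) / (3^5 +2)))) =441 / 22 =20.05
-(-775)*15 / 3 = 3875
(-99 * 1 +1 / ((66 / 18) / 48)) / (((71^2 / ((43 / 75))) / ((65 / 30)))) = -11739 / 554510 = -0.02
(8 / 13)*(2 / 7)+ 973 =88559 / 91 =973.18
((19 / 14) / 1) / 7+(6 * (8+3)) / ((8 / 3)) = 4889 / 196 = 24.94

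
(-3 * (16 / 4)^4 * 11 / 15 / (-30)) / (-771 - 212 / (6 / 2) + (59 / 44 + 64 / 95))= -1177088 / 52646185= -0.02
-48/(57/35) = -560/19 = -29.47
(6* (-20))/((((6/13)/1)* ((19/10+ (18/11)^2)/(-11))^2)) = -46060586000/30680521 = -1501.30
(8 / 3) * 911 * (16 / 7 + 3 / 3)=167624 / 21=7982.10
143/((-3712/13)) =-1859/3712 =-0.50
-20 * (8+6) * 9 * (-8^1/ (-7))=-2880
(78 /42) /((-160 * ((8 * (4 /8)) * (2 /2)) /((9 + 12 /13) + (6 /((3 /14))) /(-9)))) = -797 /40320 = -0.02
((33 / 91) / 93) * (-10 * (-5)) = 550 / 2821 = 0.19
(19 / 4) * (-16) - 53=-129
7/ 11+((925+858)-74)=1709.64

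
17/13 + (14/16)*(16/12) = 193/78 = 2.47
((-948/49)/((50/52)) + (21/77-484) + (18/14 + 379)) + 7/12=-19885711/161700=-122.98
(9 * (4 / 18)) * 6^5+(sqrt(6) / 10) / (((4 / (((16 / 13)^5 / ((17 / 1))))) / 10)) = 262144 * sqrt(6) / 6311981+15552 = 15552.10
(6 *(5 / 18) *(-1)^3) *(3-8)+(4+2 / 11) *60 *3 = 25115 / 33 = 761.06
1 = 1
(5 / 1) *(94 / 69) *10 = 68.12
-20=-20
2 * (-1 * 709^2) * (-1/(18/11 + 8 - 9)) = 11058982/7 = 1579854.57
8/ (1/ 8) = 64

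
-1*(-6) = 6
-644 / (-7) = 92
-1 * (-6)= 6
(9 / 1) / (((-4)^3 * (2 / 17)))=-153 / 128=-1.20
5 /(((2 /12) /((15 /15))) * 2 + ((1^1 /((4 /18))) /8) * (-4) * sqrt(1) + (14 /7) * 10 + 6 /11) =660 /2459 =0.27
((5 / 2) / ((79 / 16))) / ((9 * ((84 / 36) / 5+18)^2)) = 1000 / 6061591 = 0.00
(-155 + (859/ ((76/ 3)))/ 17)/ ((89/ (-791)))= 156367253/ 114988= 1359.86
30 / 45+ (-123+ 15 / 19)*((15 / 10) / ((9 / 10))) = -11572 / 57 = -203.02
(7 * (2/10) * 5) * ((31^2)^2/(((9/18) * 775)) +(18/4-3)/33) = 9175803/550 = 16683.28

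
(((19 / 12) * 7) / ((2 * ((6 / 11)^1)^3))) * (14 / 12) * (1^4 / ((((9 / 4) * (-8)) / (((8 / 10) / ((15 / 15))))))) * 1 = -1239161 / 699840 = -1.77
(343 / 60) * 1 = 343 / 60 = 5.72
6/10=3/5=0.60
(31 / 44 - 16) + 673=28939 / 44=657.70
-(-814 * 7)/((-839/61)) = -347578/839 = -414.28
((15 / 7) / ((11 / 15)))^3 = 11390625 / 456533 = 24.95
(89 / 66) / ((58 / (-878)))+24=6865 / 1914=3.59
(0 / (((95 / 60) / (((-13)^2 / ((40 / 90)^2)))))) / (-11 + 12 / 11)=0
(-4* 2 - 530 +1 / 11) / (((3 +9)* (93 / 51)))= -100589 / 4092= -24.58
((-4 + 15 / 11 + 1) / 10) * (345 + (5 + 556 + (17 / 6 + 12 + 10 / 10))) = -16593 / 110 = -150.85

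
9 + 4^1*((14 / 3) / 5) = 191 / 15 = 12.73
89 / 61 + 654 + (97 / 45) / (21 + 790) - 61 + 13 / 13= 1325613802 / 2226195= 595.46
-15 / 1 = -15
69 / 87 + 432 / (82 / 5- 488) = -467 / 3799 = -0.12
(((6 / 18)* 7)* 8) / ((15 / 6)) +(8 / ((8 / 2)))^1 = 9.47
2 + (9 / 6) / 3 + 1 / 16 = 41 / 16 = 2.56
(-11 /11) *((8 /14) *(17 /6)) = -34 /21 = -1.62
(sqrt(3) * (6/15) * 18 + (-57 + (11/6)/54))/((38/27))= -18457/456 + 486 * sqrt(3)/95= -31.62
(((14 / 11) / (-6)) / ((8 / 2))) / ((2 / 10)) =-35 / 132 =-0.27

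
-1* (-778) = 778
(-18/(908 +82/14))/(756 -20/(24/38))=-378/13900681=-0.00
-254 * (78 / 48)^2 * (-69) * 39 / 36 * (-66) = -211775421 / 64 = -3308990.95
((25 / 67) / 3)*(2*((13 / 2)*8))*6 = 5200 / 67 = 77.61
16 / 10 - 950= -4742 / 5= -948.40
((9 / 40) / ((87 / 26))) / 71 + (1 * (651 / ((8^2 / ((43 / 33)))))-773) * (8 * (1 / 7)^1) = -5506387989 / 6341720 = -868.28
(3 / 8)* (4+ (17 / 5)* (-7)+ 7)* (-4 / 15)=32 / 25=1.28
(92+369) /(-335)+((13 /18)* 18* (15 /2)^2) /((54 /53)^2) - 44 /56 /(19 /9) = 40574420807 /57743280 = 702.67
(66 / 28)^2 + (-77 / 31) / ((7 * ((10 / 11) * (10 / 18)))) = 737253 / 151900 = 4.85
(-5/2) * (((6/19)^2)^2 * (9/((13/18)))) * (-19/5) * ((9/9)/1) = 1.18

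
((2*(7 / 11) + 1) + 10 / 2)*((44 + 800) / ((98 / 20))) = 675200 / 539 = 1252.69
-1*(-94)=94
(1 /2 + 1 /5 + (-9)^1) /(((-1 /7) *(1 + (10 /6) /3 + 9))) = 5229 /950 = 5.50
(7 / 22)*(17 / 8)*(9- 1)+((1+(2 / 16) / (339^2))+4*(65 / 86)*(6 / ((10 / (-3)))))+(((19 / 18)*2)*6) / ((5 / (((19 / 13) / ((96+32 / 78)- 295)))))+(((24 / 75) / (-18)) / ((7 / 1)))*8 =36474802602197 / 39293320974600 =0.93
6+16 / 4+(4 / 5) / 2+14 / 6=191 / 15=12.73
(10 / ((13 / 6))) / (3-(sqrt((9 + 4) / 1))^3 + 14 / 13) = -0.11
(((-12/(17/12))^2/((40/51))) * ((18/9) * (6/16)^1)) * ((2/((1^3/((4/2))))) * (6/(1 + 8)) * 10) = 31104/17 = 1829.65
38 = 38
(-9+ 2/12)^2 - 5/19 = 53191/684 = 77.76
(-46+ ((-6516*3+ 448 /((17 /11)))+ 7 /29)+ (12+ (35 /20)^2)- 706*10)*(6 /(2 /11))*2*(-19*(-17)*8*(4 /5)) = -3594905676.17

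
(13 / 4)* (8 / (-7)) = -26 / 7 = -3.71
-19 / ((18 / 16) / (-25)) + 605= 1027.22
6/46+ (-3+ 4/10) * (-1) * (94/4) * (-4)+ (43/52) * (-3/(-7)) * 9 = -10091609/41860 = -241.08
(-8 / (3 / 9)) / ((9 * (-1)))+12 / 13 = 140 / 39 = 3.59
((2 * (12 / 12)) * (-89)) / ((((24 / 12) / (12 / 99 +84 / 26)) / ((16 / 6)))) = -795.54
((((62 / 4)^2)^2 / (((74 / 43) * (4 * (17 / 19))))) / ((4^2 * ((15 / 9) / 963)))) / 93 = 23438694861 / 6440960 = 3639.01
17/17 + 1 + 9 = 11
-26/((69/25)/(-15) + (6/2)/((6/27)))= -6500/3329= -1.95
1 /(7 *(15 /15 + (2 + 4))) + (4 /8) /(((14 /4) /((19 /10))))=143 /490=0.29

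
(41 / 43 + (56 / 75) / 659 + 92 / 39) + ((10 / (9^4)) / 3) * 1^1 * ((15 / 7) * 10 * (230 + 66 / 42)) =17275085053927 / 2960760982725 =5.83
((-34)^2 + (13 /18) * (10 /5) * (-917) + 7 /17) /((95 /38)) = -51452 /765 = -67.26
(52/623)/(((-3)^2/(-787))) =-7.30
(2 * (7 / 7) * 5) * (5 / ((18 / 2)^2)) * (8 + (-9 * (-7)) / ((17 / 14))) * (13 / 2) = 330850 / 1377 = 240.27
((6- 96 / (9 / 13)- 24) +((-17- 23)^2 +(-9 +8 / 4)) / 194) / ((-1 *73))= 86401 / 42486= 2.03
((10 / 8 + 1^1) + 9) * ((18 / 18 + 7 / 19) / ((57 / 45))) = 8775 / 722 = 12.15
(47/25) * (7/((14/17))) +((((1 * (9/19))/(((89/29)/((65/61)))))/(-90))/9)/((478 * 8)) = 2836485798559/177502240800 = 15.98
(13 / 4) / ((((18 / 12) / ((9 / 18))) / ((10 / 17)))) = 65 / 102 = 0.64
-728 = -728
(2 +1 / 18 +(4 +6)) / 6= 217 / 108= 2.01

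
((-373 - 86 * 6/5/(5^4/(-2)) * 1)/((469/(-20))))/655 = 4658372/191996875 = 0.02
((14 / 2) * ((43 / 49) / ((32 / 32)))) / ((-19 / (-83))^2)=296227 / 2527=117.22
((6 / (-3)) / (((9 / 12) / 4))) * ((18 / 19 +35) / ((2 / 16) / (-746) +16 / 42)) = -913056256 / 906737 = -1006.97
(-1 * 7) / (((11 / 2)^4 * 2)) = -56 / 14641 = -0.00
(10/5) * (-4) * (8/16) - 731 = -735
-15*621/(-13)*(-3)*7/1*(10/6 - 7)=1043280/13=80252.31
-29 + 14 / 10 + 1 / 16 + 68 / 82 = -87603 / 3280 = -26.71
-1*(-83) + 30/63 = 1753/21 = 83.48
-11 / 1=-11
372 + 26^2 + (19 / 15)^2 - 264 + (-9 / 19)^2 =63828946 / 81225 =785.83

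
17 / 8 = 2.12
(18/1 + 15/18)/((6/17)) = 1921/36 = 53.36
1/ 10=0.10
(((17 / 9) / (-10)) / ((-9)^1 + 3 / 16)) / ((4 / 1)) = 34 / 6345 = 0.01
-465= -465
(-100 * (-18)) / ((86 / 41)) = 36900 / 43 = 858.14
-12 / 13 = -0.92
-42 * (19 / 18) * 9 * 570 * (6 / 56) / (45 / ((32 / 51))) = -5776 / 17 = -339.76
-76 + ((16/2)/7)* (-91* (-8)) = 756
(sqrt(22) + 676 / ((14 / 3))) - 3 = sqrt(22) + 993 / 7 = 146.55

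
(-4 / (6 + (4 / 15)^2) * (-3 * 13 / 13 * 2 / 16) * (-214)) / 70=-14445 / 19124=-0.76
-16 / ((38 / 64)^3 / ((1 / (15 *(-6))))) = 262144 / 308655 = 0.85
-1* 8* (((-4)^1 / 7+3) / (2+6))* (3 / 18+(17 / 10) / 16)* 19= -42313 / 3360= -12.59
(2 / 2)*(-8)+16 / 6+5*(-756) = -11356 / 3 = -3785.33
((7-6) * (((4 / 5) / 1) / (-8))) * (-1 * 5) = 1 / 2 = 0.50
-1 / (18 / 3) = -1 / 6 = -0.17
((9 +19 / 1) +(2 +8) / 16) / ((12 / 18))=687 / 16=42.94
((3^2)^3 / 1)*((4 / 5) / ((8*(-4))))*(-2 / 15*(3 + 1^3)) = 243 / 25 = 9.72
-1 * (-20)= 20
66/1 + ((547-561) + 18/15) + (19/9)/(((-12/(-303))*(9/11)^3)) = 19751849/131220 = 150.52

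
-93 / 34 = -2.74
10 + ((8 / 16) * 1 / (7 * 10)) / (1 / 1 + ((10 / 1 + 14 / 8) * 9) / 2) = 150852 / 15085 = 10.00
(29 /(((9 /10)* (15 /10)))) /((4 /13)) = 1885 /27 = 69.81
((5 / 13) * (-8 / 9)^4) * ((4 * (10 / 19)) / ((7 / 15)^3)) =4.97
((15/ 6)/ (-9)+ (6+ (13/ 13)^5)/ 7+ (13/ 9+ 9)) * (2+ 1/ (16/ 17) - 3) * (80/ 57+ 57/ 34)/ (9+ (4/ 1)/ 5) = 1999615/ 9116352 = 0.22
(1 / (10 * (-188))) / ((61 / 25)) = -5 / 22936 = -0.00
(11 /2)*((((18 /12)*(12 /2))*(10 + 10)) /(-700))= -99 /70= -1.41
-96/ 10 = -48/ 5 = -9.60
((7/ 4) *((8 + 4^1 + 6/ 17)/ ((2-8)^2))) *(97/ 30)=4753/ 2448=1.94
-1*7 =-7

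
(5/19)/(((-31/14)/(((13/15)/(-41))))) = 182/72447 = 0.00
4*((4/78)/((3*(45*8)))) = 1/5265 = 0.00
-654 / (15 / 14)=-3052 / 5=-610.40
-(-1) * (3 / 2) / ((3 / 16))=8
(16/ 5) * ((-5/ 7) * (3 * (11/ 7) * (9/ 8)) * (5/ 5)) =-594/ 49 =-12.12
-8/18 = -4/9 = -0.44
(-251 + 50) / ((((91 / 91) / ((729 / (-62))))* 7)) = 146529 / 434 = 337.62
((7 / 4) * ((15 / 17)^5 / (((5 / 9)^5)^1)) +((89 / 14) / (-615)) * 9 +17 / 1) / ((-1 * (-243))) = 281926213237 / 1980444940740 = 0.14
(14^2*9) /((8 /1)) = 441 /2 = 220.50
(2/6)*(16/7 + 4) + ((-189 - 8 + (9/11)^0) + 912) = 15080/21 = 718.10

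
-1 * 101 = -101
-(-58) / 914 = 29 / 457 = 0.06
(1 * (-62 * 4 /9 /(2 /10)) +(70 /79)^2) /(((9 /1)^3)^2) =-7694740 /29850509529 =-0.00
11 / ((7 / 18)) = 198 / 7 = 28.29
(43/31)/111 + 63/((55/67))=14526826/189255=76.76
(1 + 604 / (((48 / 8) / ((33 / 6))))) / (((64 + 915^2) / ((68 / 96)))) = 3536 / 7535601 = 0.00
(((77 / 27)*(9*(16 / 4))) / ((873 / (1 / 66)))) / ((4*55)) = 7 / 864270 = 0.00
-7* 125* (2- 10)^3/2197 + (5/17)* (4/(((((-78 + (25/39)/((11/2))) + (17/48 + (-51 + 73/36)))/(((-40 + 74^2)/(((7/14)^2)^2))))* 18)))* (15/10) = 13280982248960/97291119731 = 136.51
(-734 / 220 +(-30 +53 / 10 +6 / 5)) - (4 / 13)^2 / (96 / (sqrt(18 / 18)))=-1496719 / 55770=-26.84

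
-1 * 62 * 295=-18290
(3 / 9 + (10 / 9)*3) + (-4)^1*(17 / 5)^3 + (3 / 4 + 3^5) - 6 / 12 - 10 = 119551 / 1500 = 79.70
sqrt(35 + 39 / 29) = sqrt(30566) / 29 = 6.03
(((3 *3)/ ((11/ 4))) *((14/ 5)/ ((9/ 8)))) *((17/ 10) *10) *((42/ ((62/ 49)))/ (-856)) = -979608/ 182435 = -5.37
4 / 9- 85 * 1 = -761 / 9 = -84.56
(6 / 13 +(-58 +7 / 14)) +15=-1093 / 26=-42.04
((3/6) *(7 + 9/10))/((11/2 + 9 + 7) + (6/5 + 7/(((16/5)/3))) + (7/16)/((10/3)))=632/4703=0.13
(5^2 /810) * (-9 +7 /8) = -325 /1296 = -0.25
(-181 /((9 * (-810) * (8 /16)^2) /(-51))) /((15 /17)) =-104618 /18225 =-5.74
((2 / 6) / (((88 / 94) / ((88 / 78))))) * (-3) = -47 / 39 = -1.21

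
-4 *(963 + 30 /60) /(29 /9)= -34686 /29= -1196.07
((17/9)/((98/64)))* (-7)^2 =544/9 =60.44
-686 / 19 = -36.11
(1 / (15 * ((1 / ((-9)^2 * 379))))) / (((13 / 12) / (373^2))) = 17084484684 / 65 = 262838225.91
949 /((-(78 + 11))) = -949 /89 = -10.66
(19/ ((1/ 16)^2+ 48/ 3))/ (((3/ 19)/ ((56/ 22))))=2587648/ 135201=19.14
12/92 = 3/23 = 0.13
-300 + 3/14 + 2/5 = -20957/70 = -299.39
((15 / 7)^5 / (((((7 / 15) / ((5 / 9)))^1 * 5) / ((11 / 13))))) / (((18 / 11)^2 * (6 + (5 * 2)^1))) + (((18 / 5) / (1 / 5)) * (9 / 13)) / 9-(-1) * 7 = 64732023 / 7529536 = 8.60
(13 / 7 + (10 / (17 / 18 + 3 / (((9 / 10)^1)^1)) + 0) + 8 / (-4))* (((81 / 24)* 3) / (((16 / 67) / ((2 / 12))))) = 305721 / 19712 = 15.51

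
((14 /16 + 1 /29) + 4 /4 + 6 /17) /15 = 8923 /59160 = 0.15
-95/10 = -19/2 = -9.50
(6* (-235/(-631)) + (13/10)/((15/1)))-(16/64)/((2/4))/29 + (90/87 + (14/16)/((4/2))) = 82915471/21958800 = 3.78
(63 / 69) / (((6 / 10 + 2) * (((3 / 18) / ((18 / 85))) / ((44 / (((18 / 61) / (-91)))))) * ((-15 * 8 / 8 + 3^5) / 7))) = -1380918 / 7429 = -185.88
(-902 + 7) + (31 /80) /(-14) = -1002431 /1120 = -895.03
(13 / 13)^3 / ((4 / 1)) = 1 / 4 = 0.25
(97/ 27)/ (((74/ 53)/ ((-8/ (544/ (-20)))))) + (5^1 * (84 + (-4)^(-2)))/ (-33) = -35808185/ 2989008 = -11.98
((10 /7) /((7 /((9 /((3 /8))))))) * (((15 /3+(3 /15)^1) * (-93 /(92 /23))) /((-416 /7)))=279 /28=9.96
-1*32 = -32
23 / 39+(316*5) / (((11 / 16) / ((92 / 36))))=7559479 / 1287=5873.72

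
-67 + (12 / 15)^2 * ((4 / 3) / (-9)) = -45289 / 675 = -67.09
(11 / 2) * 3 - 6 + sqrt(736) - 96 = -171 / 2 + 4 * sqrt(46) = -58.37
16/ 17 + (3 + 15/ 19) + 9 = 4435/ 323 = 13.73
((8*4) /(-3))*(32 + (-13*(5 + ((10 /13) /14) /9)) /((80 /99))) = 3624 /7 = 517.71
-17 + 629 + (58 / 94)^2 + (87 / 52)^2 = 3674553217 / 5973136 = 615.18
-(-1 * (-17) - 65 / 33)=-496 / 33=-15.03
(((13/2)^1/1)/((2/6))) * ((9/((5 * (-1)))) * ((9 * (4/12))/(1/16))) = -8424/5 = -1684.80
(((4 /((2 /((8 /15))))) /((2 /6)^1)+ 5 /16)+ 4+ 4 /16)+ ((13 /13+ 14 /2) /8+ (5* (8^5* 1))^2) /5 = 429496730237 /80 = 5368709127.96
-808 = -808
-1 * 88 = -88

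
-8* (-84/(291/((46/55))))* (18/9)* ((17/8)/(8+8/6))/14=0.06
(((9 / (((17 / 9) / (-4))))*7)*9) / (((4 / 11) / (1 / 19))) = -56133 / 323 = -173.79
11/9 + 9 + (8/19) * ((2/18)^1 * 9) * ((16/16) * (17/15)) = 9148/855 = 10.70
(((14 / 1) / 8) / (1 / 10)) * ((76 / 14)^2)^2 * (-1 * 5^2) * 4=-1519778.43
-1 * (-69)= 69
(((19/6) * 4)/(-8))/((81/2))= -19/486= -0.04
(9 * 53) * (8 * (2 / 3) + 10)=7314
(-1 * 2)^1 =-2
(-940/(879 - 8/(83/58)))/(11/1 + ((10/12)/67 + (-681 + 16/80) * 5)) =31364040/98879074633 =0.00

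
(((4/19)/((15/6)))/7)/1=8/665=0.01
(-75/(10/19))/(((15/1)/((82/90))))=-779/90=-8.66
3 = 3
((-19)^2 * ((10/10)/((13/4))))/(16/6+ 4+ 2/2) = 4332/299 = 14.49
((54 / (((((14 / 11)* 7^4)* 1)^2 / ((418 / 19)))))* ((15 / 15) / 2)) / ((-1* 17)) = -0.00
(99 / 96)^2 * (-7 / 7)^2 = 1.06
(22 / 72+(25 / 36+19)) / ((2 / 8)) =80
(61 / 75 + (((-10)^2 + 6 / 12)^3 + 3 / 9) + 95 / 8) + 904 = 1015992.15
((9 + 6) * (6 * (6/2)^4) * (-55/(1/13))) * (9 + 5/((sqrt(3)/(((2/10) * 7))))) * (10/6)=-78185250 - 20270250 * sqrt(3)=-113294352.88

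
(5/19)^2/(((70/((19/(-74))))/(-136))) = 170/4921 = 0.03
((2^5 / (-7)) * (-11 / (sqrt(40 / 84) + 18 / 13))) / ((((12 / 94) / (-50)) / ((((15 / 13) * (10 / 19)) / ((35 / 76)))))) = -446688000 / 17899 + 107536000 * sqrt(210) / 125293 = -12518.43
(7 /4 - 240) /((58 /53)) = -50509 /232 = -217.71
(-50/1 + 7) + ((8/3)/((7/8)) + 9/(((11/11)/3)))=-272/21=-12.95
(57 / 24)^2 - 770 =-48919 / 64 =-764.36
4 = 4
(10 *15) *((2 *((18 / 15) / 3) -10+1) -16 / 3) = -2030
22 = 22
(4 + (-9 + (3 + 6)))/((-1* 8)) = -1/2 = -0.50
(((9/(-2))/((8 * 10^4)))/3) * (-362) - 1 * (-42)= 3360543/80000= 42.01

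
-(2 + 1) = -3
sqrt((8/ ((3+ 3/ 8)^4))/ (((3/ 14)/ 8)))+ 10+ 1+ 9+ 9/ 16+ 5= 512 * sqrt(42)/ 2187+ 409/ 16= 27.08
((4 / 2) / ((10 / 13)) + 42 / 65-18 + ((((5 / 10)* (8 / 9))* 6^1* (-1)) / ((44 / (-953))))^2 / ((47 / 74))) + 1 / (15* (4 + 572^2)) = 5701204002075437 / 1088520121260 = 5237.57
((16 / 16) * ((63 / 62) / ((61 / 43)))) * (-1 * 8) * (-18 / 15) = 65016 / 9455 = 6.88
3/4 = 0.75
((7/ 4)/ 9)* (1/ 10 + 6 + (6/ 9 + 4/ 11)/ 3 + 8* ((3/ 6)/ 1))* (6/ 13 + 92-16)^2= 17876782357/ 1505790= 11872.03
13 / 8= 1.62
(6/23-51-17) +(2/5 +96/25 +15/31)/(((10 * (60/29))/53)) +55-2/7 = -69164923/74865000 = -0.92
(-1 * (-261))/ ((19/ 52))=13572/ 19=714.32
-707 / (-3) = 707 / 3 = 235.67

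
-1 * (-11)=11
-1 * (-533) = 533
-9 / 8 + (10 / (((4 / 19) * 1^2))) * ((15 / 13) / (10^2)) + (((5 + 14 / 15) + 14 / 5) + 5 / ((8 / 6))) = 9287 / 780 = 11.91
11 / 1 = 11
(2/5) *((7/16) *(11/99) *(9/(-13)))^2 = 49/108160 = 0.00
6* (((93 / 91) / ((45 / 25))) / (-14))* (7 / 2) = -155 / 182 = -0.85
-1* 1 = -1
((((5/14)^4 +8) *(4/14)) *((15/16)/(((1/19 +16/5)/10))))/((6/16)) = 243796125/13848968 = 17.60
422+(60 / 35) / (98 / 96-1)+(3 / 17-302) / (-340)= 20439317 / 40460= 505.17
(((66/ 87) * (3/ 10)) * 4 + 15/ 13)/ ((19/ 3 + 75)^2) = 35019/ 112225360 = 0.00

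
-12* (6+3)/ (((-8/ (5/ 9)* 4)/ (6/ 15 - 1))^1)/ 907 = -9/ 7256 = -0.00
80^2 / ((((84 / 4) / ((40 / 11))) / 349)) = 386770.56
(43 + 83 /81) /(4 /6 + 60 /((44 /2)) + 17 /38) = 1490588 /130059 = 11.46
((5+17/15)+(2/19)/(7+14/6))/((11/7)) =24517/6270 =3.91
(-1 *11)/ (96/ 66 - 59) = 121/ 633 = 0.19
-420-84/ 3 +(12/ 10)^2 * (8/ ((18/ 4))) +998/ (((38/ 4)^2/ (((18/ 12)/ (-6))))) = -4045046/ 9025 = -448.20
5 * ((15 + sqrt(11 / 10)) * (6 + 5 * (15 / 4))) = 99 * sqrt(110) / 8 + 7425 / 4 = 1986.04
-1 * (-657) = 657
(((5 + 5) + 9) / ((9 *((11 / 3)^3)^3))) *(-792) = -2991816 / 214358881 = -0.01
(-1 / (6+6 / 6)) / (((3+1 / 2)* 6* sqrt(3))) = -sqrt(3) / 441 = -0.00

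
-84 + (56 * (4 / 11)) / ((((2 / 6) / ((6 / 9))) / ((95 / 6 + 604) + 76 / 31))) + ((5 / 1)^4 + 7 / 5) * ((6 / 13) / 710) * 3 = 596308711424 / 23605725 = 25261.19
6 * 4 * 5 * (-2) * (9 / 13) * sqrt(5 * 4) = -4320 * sqrt(5) / 13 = -743.06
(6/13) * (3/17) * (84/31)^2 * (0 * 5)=0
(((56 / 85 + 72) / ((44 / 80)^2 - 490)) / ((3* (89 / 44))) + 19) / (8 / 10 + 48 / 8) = 84355306595 / 30229222554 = 2.79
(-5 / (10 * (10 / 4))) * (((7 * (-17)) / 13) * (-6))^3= -363994344 / 10985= -33135.58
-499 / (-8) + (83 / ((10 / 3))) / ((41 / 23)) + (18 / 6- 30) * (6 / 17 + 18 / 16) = 253979 / 6970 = 36.44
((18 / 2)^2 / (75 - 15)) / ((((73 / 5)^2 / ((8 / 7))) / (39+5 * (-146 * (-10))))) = 1981530 / 37303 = 53.12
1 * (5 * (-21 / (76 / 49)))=-5145 / 76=-67.70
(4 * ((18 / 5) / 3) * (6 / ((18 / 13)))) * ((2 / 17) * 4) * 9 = 7488 / 85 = 88.09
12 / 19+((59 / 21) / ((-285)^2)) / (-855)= 921091441 / 1458394875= 0.63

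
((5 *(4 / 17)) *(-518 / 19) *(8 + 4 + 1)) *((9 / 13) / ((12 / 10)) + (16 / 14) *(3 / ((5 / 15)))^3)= -112285380 / 323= -347632.76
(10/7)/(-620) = -1/434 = -0.00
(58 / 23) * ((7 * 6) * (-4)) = -423.65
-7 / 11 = -0.64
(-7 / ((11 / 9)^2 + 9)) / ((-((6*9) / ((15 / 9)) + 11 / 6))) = 1701 / 87295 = 0.02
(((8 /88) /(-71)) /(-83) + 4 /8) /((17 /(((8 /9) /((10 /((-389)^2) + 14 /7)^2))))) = 1484365769782825 /227115964117147644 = 0.01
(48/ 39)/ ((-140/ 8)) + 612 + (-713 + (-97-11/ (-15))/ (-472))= -16246547/ 161070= -100.87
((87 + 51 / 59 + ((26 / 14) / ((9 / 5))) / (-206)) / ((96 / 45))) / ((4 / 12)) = 336370585 / 2722496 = 123.55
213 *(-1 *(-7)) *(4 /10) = 2982 /5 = 596.40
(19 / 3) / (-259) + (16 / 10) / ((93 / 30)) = 11843 / 24087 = 0.49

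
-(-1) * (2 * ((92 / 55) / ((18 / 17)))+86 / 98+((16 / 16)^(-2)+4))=9.04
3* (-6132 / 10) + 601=-1238.60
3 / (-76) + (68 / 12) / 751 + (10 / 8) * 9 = 480212 / 42807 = 11.22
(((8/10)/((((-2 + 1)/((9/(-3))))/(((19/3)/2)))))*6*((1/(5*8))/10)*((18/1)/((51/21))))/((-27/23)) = -3059/4250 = -0.72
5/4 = 1.25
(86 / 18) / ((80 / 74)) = 1591 / 360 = 4.42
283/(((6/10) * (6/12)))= 2830/3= 943.33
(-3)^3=-27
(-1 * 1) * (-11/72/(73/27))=33/584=0.06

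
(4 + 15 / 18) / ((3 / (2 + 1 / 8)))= 493 / 144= 3.42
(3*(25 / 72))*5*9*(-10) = -1875 / 4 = -468.75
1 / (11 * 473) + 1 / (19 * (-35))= -4538 / 3459995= -0.00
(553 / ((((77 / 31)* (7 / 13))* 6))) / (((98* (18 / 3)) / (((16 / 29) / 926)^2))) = 254696 / 6121914959853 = 0.00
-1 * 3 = -3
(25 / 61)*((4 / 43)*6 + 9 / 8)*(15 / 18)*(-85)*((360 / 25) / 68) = -217125 / 20984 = -10.35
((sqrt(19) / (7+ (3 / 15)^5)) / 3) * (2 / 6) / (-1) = -3125 * sqrt(19) / 196884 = -0.07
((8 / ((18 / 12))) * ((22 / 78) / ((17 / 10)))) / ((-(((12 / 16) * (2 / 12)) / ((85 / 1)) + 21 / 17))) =-70400 / 98397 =-0.72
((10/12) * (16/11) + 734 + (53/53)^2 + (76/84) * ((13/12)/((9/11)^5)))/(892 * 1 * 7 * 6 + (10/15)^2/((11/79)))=0.02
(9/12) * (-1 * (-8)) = 6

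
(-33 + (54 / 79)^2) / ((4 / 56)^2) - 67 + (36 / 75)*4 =-1005035407 / 156025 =-6441.50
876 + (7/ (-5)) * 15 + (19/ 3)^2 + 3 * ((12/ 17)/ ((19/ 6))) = 2604032/ 2907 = 895.78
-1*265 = -265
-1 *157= -157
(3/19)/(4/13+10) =39/2546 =0.02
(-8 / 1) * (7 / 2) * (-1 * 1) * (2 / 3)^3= 224 / 27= 8.30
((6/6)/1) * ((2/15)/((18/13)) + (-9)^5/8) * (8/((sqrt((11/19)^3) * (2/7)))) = -1060210963 * sqrt(209)/32670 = -469154.95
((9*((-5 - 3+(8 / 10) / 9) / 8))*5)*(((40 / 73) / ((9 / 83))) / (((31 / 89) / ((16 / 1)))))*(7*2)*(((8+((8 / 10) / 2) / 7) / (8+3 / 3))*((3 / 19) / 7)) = -7910354176 / 2708811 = -2920.23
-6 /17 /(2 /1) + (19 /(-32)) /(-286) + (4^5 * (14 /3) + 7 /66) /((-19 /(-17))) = 12638994265 /2956096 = 4275.57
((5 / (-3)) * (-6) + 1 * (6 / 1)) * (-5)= -80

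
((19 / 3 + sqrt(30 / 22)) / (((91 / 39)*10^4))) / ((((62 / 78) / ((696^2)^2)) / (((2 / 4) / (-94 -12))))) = -2716909625664 / 7188125 -428985730368*sqrt(165) / 79069375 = -447662.92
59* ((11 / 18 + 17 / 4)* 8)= 20650 / 9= 2294.44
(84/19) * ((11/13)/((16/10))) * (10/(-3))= -1925/247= -7.79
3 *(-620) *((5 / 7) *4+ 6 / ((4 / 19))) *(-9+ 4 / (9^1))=1496990 / 3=498996.67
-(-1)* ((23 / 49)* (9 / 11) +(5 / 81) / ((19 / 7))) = 337438 / 829521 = 0.41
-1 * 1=-1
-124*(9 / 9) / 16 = -31 / 4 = -7.75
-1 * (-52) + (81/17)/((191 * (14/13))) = 2364869/45458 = 52.02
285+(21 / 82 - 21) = 21669 / 82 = 264.26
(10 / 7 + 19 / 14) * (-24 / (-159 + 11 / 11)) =234 / 553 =0.42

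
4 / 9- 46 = -410 / 9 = -45.56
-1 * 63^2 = -3969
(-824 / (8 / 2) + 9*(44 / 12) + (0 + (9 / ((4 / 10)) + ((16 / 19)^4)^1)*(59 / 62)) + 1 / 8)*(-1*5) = 24398906135 / 32319608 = 754.93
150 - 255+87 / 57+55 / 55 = -1947 / 19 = -102.47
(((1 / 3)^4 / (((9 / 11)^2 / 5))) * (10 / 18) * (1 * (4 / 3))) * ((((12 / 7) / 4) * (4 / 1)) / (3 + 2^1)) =9680 / 413343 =0.02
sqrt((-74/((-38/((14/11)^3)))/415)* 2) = 28* sqrt(22464365)/954085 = 0.14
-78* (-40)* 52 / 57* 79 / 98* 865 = 1847778400 / 931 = 1984724.38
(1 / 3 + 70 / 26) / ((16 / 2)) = 59 / 156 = 0.38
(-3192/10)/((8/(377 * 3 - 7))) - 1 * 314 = -225808/5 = -45161.60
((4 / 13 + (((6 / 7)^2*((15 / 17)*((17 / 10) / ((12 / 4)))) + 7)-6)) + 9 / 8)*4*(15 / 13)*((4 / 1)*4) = 1712280 / 8281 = 206.77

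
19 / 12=1.58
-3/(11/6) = -18/11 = -1.64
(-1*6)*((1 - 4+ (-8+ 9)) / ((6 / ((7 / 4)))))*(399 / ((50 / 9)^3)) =2036097 / 250000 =8.14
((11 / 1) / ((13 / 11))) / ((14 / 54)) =3267 / 91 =35.90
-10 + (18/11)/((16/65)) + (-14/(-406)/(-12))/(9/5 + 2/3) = -316645/94424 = -3.35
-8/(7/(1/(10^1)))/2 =-2/35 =-0.06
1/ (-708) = -1/ 708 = -0.00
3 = 3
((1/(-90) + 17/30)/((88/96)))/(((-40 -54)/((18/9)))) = -20/1551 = -0.01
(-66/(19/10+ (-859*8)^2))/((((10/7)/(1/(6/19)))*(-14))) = 0.00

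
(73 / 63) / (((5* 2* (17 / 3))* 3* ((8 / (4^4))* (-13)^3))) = -1168 / 11764935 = -0.00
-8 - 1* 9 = -17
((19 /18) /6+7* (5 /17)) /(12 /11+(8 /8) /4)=45133 /27081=1.67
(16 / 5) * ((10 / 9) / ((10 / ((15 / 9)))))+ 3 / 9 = 0.93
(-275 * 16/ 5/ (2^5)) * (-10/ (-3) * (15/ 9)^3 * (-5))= 171875/ 81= 2121.91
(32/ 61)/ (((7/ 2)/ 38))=2432/ 427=5.70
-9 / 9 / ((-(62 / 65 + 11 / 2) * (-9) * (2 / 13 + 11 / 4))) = -6760 / 1140201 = -0.01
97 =97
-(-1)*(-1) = -1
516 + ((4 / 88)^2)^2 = 120876097 / 234256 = 516.00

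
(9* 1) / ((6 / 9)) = 27 / 2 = 13.50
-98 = -98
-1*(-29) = 29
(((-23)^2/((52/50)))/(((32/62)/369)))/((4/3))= 453842325/1664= 272741.78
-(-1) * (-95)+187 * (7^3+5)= 64981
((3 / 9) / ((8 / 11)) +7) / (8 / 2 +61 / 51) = 3043 / 2120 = 1.44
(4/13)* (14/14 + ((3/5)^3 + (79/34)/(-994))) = 5127117/13729625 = 0.37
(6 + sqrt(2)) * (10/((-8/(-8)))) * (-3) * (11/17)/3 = -660/17 - 110 * sqrt(2)/17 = -47.97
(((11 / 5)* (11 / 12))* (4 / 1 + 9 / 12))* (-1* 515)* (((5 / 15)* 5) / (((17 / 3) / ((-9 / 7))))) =3551955 / 1904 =1865.52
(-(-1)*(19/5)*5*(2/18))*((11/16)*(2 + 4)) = 8.71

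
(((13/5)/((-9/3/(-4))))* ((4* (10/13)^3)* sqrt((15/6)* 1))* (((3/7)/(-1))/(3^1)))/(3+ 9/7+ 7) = -1600* sqrt(10)/40053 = -0.13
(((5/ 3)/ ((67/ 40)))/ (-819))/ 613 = -200/ 100911447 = -0.00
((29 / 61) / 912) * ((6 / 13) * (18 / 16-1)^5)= 29 / 3949723648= 0.00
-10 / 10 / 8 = -1 / 8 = -0.12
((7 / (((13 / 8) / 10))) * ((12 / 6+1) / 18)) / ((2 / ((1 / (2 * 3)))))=70 / 117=0.60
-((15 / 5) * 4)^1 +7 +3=-2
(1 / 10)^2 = 1 / 100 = 0.01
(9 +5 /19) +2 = 214 /19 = 11.26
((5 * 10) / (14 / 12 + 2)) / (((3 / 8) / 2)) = 1600 / 19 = 84.21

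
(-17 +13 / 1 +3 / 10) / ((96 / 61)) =-2257 / 960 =-2.35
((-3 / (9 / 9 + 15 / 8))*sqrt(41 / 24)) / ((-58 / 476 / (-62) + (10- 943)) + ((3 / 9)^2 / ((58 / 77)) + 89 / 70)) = 38513160*sqrt(246) / 412597630177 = 0.00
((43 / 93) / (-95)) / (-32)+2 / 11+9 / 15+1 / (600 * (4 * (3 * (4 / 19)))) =146035001 / 186595200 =0.78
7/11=0.64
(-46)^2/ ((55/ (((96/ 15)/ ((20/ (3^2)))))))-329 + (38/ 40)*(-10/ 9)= -5426539/ 24750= -219.25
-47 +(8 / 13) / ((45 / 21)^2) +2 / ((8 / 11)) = -516157 / 11700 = -44.12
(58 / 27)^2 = 3364 / 729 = 4.61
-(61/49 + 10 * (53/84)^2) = -18437/3528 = -5.23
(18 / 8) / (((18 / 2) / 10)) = 2.50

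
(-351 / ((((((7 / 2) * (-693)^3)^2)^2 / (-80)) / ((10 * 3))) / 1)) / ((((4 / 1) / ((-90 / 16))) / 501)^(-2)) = 6815744 / 7393778348988289892748843182517300272359401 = 0.00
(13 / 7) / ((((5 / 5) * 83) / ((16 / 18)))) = 104 / 5229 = 0.02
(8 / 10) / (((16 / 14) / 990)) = 693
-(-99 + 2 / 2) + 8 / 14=690 / 7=98.57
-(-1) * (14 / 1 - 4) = 10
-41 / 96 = -0.43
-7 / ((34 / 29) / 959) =-194677 / 34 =-5725.79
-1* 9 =-9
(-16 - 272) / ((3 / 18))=-1728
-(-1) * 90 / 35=18 / 7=2.57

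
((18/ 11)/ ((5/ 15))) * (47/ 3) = 846/ 11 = 76.91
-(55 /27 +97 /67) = -6304 /1809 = -3.48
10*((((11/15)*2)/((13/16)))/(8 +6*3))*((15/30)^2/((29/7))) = 616/14703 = 0.04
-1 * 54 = -54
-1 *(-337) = 337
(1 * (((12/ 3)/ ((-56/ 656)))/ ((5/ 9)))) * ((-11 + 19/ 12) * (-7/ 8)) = -13899/ 20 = -694.95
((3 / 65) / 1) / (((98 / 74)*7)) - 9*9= -81.00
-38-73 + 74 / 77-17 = -9782 / 77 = -127.04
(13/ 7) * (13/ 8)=3.02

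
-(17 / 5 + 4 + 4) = -57 / 5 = -11.40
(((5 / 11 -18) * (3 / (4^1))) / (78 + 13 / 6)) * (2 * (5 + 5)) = -17370 / 5291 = -3.28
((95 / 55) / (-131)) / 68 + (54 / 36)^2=2.25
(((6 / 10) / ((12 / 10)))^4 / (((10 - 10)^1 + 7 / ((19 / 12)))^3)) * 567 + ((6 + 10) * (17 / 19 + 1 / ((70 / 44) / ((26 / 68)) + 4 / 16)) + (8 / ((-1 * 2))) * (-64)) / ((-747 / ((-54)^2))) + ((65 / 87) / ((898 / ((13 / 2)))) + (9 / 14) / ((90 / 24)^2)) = -2395363613418935749 / 2240945683737600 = -1068.91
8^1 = 8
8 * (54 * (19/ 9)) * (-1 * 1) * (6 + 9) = -13680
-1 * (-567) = 567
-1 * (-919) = 919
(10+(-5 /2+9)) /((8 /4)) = 8.25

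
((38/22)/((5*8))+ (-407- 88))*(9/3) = -653343/440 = -1484.87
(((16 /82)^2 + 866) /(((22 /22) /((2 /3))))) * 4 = 3882160 /1681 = 2309.43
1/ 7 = 0.14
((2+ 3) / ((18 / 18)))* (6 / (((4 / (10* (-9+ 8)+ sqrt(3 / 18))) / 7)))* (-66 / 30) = 1107.85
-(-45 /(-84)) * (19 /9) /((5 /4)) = -19 /21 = -0.90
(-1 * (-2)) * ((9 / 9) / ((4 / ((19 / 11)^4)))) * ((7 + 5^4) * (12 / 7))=494177232 / 102487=4821.85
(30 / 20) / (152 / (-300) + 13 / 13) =225 / 74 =3.04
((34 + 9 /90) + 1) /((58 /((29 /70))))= 351 /1400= 0.25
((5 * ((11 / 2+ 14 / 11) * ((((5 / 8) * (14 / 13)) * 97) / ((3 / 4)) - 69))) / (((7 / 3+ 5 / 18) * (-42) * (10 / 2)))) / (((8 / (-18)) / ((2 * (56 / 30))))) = 28608 / 3055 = 9.36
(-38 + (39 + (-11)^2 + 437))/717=0.78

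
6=6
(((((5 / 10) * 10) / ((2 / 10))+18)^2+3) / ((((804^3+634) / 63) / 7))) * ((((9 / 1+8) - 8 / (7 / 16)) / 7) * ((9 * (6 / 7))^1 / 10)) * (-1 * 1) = 2025162 / 9095084215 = 0.00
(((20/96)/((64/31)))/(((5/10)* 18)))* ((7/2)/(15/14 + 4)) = 7595/981504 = 0.01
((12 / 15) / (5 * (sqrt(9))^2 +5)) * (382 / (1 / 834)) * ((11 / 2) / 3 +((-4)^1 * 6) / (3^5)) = 29841076 / 3375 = 8841.80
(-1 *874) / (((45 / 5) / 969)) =-282302 / 3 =-94100.67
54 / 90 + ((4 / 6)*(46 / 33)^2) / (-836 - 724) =76342 / 127413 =0.60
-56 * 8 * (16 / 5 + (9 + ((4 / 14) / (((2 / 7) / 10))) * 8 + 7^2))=-316288 / 5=-63257.60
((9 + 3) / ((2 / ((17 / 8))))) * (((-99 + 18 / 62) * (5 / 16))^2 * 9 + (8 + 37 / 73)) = 490715325171 / 4489792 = 109295.78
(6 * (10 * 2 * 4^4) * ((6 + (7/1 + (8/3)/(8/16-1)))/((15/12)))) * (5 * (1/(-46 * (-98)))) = 10240/49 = 208.98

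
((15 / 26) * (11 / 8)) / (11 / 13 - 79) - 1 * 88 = -1430693 / 16256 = -88.01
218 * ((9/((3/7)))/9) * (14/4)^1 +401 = 6544/3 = 2181.33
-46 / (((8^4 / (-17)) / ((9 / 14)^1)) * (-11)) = -3519 / 315392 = -0.01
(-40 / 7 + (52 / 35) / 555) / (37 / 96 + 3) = -3550336 / 2104375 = -1.69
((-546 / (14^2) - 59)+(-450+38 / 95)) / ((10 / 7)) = -35797 / 100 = -357.97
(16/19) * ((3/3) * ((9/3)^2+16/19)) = 2992/361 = 8.29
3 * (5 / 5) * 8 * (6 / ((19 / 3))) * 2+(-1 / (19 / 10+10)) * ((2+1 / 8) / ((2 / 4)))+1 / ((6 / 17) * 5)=91138 / 1995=45.68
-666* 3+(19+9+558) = -1412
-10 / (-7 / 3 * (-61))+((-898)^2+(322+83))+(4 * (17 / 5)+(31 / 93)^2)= 15503097044 / 19215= 806822.64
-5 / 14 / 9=-5 / 126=-0.04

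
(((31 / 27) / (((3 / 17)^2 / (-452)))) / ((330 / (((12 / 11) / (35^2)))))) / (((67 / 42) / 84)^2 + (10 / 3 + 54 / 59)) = -0.01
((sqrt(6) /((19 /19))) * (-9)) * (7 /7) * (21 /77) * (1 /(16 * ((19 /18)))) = -0.36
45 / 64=0.70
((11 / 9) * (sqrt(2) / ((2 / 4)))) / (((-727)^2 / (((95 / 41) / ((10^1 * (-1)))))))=-0.00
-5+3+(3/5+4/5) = -3/5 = -0.60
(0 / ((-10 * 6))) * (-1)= 0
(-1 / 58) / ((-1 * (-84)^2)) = 1 / 409248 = 0.00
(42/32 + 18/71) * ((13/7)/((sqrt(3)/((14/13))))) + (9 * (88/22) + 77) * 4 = 593 * sqrt(3)/568 + 452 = 453.81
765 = 765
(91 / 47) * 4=364 / 47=7.74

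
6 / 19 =0.32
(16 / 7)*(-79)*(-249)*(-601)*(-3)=567469008 / 7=81067001.14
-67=-67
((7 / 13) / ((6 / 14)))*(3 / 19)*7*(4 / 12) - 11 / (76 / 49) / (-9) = 1.25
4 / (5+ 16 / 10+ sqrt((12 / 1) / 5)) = 220 / 343 - 40*sqrt(15) / 1029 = 0.49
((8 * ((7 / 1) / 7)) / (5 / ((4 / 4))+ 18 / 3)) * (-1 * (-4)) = 32 / 11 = 2.91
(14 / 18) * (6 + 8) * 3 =98 / 3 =32.67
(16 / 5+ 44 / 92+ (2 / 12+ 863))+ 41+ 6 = 630553 / 690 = 913.84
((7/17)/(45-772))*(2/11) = -14/135949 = -0.00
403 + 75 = 478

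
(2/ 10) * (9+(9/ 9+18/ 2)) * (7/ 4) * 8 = 266/ 5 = 53.20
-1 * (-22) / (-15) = -22 / 15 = -1.47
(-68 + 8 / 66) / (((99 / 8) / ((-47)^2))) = -39585280 / 3267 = -12116.71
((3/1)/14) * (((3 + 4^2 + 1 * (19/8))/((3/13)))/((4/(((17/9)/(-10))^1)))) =-4199/4480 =-0.94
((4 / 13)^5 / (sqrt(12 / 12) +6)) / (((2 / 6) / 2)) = 6144 / 2599051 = 0.00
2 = 2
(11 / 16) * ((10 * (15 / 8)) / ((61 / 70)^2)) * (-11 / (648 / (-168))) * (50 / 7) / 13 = 92640625 / 3482856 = 26.60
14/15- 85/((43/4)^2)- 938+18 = -25510714/27735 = -919.80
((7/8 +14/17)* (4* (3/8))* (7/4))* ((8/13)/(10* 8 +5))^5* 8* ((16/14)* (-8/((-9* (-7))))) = -2883584/28006595020990625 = -0.00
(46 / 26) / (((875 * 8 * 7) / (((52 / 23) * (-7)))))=-1 / 1750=-0.00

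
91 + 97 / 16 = 1553 / 16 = 97.06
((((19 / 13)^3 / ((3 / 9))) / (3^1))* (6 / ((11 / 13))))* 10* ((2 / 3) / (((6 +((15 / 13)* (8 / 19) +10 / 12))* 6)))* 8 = 41702720 / 1551121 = 26.89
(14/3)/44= 7/66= 0.11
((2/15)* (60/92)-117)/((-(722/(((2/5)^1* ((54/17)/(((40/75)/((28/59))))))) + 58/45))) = 7623315/41723587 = 0.18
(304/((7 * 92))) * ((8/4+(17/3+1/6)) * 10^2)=178600/483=369.77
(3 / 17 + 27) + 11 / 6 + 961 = 100981 / 102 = 990.01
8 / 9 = 0.89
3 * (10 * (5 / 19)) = 150 / 19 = 7.89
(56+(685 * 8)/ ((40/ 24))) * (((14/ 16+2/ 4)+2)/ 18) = 627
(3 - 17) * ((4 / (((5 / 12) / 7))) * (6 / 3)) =-9408 / 5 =-1881.60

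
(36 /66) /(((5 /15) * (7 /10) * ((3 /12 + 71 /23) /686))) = 1622880 /3377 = 480.57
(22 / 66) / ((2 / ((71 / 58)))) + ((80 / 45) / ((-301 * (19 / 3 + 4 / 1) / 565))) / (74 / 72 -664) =546540083 / 2672435724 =0.20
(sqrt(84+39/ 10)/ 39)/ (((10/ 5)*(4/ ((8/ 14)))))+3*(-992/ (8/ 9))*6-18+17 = -20089+sqrt(8790)/ 5460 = -20088.98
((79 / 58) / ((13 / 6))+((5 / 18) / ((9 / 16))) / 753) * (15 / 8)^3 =1808802625 / 436041216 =4.15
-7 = -7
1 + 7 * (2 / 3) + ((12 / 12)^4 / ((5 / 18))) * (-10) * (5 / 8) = -101 / 6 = -16.83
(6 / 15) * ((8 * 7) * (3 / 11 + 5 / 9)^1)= 9184 / 495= 18.55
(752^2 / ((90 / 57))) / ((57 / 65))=3675776 / 9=408419.56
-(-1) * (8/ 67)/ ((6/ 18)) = 24/ 67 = 0.36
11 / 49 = 0.22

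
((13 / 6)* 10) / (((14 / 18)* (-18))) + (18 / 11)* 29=21209 / 462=45.91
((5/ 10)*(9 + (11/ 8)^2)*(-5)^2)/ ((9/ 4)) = 17425/ 288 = 60.50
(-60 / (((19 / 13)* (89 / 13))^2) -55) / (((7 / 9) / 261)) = -373456035135 / 20016367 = -18657.53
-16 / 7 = -2.29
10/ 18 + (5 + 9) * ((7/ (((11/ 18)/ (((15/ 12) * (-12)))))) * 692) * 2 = -329585705/ 99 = -3329148.54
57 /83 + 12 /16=477 /332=1.44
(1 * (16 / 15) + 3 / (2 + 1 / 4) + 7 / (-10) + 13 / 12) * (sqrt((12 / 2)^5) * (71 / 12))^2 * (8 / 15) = 10102164 / 25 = 404086.56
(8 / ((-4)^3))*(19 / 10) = -19 / 80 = -0.24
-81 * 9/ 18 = -81/ 2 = -40.50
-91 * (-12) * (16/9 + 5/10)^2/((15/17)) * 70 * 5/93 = 182035490/7533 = 24165.07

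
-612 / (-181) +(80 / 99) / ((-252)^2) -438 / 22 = -1175470042 / 71120511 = -16.53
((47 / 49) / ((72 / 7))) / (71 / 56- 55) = -47 / 27081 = -0.00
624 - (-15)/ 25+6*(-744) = -19197/ 5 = -3839.40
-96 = -96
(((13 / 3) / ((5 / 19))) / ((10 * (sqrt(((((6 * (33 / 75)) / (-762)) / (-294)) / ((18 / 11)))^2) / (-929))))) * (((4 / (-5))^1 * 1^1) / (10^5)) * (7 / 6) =29986913229 / 15125000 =1982.61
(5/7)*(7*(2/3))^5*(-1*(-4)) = 1536640/243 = 6323.62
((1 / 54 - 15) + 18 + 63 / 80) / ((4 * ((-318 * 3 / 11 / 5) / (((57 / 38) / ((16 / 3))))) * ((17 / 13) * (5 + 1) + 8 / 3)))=-1175603 / 801054720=-0.00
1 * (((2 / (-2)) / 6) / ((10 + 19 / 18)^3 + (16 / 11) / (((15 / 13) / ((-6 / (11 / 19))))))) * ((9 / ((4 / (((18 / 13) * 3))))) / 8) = -35724645 / 245526645884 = -0.00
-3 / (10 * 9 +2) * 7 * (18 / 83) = -189 / 3818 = -0.05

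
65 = 65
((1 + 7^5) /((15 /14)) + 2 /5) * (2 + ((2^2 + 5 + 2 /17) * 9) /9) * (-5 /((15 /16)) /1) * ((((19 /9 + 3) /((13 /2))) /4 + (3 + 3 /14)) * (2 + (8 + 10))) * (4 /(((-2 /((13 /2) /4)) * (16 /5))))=3286804165 /51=64447140.49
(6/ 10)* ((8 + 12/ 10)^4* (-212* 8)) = -22781296128/ 3125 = -7290014.76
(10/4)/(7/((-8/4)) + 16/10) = -25/19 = -1.32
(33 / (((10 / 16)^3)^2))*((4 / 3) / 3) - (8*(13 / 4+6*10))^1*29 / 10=-1221.33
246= 246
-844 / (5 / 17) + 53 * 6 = -2551.60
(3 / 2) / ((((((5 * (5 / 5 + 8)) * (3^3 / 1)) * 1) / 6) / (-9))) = -1 / 15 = -0.07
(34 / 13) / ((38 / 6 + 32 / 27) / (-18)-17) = -16524 / 110045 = -0.15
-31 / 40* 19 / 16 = -589 / 640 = -0.92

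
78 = 78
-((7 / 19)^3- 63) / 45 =431774 / 308655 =1.40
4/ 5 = 0.80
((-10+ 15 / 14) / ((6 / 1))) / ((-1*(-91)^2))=125 / 695604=0.00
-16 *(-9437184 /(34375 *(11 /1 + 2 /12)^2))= 5435817984 /154309375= 35.23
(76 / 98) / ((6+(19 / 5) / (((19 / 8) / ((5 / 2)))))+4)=19 / 343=0.06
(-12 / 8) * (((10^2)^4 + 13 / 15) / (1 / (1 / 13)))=-1500000013 / 130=-11538461.64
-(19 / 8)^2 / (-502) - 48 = -1541783 / 32128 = -47.99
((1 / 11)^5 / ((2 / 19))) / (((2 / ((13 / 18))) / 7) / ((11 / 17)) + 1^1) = 1729 / 47231866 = 0.00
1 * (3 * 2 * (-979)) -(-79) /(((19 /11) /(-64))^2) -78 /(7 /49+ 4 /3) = 1147436332 /11191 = 102532.06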